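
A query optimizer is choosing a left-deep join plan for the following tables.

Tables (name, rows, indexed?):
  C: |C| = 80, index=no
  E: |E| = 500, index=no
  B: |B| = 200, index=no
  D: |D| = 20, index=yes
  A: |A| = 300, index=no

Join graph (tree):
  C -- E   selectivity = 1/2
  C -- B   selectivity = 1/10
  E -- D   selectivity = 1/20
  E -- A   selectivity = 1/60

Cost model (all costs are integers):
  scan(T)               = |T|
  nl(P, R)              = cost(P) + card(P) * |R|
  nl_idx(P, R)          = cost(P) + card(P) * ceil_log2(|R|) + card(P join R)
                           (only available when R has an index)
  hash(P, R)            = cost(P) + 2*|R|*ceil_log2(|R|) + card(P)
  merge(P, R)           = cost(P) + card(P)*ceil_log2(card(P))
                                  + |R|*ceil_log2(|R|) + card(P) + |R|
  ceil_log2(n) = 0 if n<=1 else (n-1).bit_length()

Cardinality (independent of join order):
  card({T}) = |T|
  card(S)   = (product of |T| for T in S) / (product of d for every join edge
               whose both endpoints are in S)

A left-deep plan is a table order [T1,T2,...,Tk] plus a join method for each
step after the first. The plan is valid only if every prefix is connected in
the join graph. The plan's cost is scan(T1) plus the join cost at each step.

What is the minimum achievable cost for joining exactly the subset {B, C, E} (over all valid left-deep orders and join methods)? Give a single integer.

12120

Selinger DP over subsets of {B,C,E}:
  {C}: scan cost=80, card=80
  {E}: scan cost=500, card=500
  {B}: scan cost=200, card=200
  {CE}: card=20000; try (C,hash)→2120, (E,merge)→5720, (C,merge)→6140, (E,hash)→9160, (E,nl)→40080, (C,nl)→40500; best=2120 via (C,hash)
  {BC}: card=1600; try (C,hash)→1520, (B,merge)→2520, (C,merge)→2640, (B,hash)→3360, (B,nl)→16080, (C,nl)→16200; best=1520 via (C,hash)
  {BCE}: card=400000; try (E,hash)→12120, (B,hash)→25320, (E,merge)→25720, (B,merge)→323920, (E,nl)→801520, (B,nl)→4002120; best=12120 via (E,hash)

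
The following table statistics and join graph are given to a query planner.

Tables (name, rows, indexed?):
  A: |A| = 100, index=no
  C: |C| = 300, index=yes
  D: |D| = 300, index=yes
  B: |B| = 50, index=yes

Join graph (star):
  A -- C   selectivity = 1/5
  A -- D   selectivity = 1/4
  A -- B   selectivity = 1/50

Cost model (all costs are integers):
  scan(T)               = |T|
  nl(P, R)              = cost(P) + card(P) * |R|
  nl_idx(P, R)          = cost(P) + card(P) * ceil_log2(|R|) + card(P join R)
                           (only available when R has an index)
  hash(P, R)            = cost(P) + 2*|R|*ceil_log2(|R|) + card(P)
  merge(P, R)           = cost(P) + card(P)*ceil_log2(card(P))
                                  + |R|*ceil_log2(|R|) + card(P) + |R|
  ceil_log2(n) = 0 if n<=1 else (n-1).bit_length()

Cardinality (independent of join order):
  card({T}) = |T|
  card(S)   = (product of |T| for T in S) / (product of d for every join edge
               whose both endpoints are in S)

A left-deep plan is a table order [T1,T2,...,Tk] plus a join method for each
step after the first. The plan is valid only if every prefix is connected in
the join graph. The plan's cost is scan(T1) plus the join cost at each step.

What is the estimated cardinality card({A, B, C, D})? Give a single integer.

450000

Tables in S: A(100), B(50), C(300), D(300)
Edges inside S: A-C(d=5), A-D(d=4), A-B(d=50)
numerator = 100 * 50 * 300 * 300 = 450000000
denominator = 5 * 4 * 50 = 1000
card(S) = 450000000 / 1000 = 450000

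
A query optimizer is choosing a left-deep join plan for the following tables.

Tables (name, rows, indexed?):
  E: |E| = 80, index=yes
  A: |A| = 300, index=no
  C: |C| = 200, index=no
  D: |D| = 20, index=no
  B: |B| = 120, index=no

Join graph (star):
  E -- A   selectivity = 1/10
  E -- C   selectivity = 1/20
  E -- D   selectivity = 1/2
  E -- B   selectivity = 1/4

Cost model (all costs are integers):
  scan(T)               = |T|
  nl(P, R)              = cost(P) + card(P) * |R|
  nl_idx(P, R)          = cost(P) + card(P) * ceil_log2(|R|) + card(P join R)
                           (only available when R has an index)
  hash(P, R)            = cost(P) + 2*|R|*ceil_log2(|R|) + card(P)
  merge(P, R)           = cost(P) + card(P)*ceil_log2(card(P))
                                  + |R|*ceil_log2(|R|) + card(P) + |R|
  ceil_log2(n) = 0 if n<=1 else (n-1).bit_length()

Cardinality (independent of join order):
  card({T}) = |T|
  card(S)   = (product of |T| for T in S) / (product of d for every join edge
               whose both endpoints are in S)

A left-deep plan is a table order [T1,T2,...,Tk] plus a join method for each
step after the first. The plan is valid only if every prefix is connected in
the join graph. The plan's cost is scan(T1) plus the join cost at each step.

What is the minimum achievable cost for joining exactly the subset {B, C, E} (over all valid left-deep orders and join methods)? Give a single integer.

4000

Selinger DP over subsets of {B,C,E}:
  {E}: scan cost=80, card=80
  {C}: scan cost=200, card=200
  {B}: scan cost=120, card=120
  {CE}: card=800; try (E,hash)→1520, (E,nl_idx)→2400, (C,merge)→2520, (E,merge)→2640, (C,hash)→3360, (C,nl)→16080 …(+1); best=1520 via (E,hash)
  {BE}: card=2400; try (E,hash)→1360, (B,merge)→1680, (E,merge)→1720, (B,hash)→1840, (E,nl_idx)→3360, (B,nl)→9680 …(+1); best=1360 via (E,hash)
  {BCE}: card=24000; try (B,hash)→4000, (C,hash)→6960, (B,merge)→11280, (C,merge)→34360, (B,nl)→97520, (C,nl)→481360; best=4000 via (B,hash)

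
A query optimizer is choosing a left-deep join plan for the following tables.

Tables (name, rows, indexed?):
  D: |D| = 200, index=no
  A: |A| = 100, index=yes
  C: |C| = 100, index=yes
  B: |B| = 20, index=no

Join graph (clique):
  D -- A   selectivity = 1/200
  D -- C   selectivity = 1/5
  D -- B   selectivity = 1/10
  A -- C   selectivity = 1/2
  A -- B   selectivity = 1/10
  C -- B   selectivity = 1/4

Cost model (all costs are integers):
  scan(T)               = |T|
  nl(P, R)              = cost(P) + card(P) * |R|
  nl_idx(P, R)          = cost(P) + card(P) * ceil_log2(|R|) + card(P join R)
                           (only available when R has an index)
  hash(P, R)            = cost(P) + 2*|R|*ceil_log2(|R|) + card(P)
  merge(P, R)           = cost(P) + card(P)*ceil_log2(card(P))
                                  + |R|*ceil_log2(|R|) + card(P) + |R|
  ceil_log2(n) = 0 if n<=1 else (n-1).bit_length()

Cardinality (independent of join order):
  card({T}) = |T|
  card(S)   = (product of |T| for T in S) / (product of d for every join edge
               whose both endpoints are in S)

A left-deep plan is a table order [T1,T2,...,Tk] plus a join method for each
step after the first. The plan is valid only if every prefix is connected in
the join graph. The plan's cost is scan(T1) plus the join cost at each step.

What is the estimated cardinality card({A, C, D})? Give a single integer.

Tables in S: A(100), C(100), D(200)
Edges inside S: D-A(d=200), D-C(d=5), A-C(d=2)
numerator = 100 * 100 * 200 = 2000000
denominator = 200 * 5 * 2 = 2000
card(S) = 2000000 / 2000 = 1000

1000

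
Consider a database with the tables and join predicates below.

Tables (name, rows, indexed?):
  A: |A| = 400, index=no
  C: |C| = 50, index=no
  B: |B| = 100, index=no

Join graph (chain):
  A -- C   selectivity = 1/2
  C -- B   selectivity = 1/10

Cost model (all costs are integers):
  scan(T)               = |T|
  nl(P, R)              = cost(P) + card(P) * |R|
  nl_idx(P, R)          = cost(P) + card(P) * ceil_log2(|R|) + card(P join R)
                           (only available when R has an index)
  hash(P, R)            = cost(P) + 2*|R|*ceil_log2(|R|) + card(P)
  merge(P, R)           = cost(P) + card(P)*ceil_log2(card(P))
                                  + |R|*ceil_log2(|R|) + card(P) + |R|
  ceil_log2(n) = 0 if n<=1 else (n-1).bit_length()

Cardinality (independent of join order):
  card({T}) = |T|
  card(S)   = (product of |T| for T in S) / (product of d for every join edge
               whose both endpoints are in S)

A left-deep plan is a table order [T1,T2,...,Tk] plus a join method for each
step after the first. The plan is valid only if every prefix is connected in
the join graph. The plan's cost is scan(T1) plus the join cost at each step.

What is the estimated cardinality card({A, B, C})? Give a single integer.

100000

Tables in S: A(400), B(100), C(50)
Edges inside S: A-C(d=2), C-B(d=10)
numerator = 400 * 100 * 50 = 2000000
denominator = 2 * 10 = 20
card(S) = 2000000 / 20 = 100000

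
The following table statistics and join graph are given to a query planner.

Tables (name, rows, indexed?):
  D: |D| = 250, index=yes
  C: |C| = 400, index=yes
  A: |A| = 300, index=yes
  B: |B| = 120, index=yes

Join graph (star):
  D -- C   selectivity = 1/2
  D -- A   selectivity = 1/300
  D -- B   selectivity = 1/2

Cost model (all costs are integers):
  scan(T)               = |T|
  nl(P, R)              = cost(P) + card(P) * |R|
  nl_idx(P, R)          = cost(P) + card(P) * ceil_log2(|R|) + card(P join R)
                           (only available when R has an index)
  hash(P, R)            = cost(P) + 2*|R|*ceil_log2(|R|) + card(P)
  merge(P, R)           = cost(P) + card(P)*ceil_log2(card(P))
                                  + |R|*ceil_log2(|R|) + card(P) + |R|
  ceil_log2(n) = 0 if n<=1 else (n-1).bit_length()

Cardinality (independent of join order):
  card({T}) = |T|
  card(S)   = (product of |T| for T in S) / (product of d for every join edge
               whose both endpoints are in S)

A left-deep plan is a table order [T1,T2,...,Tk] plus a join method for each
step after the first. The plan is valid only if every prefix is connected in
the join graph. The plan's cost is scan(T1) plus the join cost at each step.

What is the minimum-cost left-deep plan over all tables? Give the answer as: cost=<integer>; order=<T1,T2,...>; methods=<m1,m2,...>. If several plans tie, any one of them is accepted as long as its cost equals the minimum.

cost=26880; order=D,A,B,C; methods=nl_idx,hash,hash

Selinger DP (subsets sized 1..n):
  {D}: scan cost=250, card=250
  {C}: scan cost=400, card=400
  {A}: scan cost=300, card=300
  {B}: scan cost=120, card=120
  {CD}: card=50000; try (D,hash)→4800, (C,merge)→6500, (D,merge)→6650, (C,hash)→7700, (C,nl_idx)→52500, (D,nl_idx)→53600 …(+2); best=4800 via (D,hash)
  {AD}: card=250; try (A,nl_idx)→2750, (D,nl_idx)→2950, (D,hash)→4600, (A,merge)→5500, (D,merge)→5550, (A,hash)→5900 …(+2); best=2750 via (A,nl_idx)
  {BD}: card=15000; try (B,hash)→2180, (D,merge)→3330, (B,merge)→3460, (D,hash)→4240, (D,nl_idx)→16080, (B,nl_idx)→17000 …(+2); best=2180 via (B,hash)
  {ACD}: card=50000; try (C,merge)→9000, (C,hash)→10200, (C,nl_idx)→55000, (A,hash)→60200, (C,nl)→102750, (A,nl_idx)→504800 …(+2); best=9000 via (C,merge)
  {BCD}: card=3000000; try (C,hash)→24380, (B,hash)→56480, (C,merge)→231180, (B,merge)→855760, (C,nl_idx)→3137180, (B,nl_idx)→3354800 …(+2); best=24380 via (C,hash)
  {ABD}: card=15000; try (B,hash)→4680, (B,merge)→5960, (B,nl_idx)→19500, (A,hash)→22580, (B,nl)→32750, (A,nl_idx)→152180 …(+2); best=4680 via (B,hash)
  {ABCD}: card=3000000; try (C,hash)→26880, (B,hash)→60680, (C,merge)→233680, (B,merge)→859960, (A,hash)→3029780, (C,nl_idx)→3139680 …(+6); best=26880 via (C,hash)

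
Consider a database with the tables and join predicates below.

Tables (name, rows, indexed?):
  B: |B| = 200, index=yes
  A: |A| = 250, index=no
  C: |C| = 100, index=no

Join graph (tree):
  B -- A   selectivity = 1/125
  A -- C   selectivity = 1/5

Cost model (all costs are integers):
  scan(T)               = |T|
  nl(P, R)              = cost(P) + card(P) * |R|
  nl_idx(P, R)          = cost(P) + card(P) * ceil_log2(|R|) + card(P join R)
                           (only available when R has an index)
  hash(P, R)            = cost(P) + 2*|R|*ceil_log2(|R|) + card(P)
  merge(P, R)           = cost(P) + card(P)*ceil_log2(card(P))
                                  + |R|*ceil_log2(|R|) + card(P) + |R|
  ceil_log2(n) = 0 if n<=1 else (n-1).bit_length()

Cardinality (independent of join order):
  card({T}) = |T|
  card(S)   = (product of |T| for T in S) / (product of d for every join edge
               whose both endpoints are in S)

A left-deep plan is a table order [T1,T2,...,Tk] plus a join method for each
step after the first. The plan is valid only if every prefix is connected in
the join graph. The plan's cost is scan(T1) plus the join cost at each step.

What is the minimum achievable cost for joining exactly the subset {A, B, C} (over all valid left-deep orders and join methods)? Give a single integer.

4450

Selinger DP over subsets of {A,B,C}:
  {B}: scan cost=200, card=200
  {A}: scan cost=250, card=250
  {C}: scan cost=100, card=100
  {AB}: card=400; try (B,nl_idx)→2650, (B,hash)→3700, (A,merge)→4250, (B,merge)→4300, (A,hash)→4400, (A,nl)→50200 …(+1); best=2650 via (B,nl_idx)
  {AC}: card=5000; try (C,hash)→1900, (A,merge)→3150, (C,merge)→3300, (A,hash)→4200, (A,nl)→25100, (C,nl)→25250; best=1900 via (C,hash)
  {ABC}: card=8000; try (C,hash)→4450, (C,merge)→7450, (B,hash)→10100, (C,nl)→42650, (B,nl_idx)→49900, (B,merge)→73700 …(+1); best=4450 via (C,hash)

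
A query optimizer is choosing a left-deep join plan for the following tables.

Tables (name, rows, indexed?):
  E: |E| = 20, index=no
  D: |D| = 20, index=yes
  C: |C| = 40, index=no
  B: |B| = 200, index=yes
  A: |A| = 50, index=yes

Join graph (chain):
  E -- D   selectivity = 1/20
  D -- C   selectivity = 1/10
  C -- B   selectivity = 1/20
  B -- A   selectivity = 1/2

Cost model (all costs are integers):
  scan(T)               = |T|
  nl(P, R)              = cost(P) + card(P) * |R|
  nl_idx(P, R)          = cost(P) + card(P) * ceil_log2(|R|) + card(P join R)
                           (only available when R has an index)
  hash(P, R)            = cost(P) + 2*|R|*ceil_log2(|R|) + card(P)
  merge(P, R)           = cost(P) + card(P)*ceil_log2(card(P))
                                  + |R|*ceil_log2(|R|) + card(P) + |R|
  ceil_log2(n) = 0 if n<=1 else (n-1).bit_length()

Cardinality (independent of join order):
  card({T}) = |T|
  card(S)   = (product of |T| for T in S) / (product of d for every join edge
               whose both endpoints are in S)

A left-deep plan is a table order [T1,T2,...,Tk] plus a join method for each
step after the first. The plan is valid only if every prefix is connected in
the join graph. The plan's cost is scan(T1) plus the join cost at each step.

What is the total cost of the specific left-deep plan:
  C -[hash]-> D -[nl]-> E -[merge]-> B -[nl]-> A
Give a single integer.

step 1: scan C: cost=40, card=40
step 2: join D via hash
    card(P join D) = 40*20/(10) = 80
    cost = 40 + 2*20*5 + 40 = 280
step 3: join E via nl
    card(P join E) = 80*20/(20) = 80
    cost = 280 + 80*20 = 1880
step 4: join B via merge
    card(P join B) = 80*200/(20) = 800
    cost = 1880 + 80*7 + 200*8 + 80 + 200 = 4320
step 5: join A via nl
    card(P join A) = 800*50/(2) = 20000
    cost = 4320 + 800*50 = 44320

44320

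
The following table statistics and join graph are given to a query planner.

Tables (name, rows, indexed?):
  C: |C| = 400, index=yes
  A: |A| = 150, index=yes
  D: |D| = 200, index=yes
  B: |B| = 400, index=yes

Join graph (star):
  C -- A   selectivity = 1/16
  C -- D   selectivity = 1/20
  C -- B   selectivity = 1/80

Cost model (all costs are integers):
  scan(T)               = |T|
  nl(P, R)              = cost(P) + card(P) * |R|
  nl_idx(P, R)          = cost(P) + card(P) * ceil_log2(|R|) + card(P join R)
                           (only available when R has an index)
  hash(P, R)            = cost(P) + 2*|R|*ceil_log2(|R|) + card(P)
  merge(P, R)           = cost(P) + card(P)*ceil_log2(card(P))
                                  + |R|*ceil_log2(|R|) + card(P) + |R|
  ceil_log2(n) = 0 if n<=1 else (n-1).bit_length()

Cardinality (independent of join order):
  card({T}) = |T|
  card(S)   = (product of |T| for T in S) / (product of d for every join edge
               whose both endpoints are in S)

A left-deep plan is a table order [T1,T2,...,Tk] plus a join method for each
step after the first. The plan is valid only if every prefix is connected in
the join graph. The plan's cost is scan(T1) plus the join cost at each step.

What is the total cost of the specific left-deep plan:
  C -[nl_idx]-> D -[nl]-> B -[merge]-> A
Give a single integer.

step 1: scan C: cost=400, card=400
step 2: join D via nl_idx
    card(P join D) = 400*200/(20) = 4000
    cost = 400 + 400*8 + 4000 = 7600
step 3: join B via nl
    card(P join B) = 4000*400/(80) = 20000
    cost = 7600 + 4000*400 = 1607600
step 4: join A via merge
    card(P join A) = 20000*150/(16) = 187500
    cost = 1607600 + 20000*15 + 150*8 + 20000 + 150 = 1928950

1928950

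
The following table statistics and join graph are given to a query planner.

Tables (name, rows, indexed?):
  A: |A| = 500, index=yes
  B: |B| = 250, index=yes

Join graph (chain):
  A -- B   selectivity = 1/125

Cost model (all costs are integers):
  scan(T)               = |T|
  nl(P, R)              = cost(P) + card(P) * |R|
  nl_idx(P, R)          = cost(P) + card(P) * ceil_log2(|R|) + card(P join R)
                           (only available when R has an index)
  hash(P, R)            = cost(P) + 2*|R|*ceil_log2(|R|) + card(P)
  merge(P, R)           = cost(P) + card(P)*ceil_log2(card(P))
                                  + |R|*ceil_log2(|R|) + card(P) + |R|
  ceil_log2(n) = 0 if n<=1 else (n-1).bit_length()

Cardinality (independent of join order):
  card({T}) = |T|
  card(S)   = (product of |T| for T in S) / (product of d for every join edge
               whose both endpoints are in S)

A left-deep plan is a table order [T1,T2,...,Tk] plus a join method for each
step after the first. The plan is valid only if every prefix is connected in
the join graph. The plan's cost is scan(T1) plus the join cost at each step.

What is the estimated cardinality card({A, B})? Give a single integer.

Tables in S: A(500), B(250)
Edges inside S: A-B(d=125)
numerator = 500 * 250 = 125000
denominator = 125 = 125
card(S) = 125000 / 125 = 1000

1000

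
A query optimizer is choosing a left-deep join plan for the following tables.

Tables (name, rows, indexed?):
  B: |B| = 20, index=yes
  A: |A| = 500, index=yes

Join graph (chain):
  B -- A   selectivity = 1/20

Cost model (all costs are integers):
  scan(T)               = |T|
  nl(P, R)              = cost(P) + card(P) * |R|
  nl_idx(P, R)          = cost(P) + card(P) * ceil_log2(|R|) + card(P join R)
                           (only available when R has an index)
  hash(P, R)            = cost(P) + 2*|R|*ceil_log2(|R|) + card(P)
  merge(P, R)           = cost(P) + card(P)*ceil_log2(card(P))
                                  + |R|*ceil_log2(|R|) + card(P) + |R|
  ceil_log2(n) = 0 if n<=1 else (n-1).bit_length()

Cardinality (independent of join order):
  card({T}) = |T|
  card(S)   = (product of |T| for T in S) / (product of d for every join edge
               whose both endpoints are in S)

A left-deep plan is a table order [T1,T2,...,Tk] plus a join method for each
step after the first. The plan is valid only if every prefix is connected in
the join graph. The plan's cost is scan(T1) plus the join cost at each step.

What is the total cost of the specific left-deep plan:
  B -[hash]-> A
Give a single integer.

9040

step 1: scan B: cost=20, card=20
step 2: join A via hash
    card(P join A) = 20*500/(20) = 500
    cost = 20 + 2*500*9 + 20 = 9040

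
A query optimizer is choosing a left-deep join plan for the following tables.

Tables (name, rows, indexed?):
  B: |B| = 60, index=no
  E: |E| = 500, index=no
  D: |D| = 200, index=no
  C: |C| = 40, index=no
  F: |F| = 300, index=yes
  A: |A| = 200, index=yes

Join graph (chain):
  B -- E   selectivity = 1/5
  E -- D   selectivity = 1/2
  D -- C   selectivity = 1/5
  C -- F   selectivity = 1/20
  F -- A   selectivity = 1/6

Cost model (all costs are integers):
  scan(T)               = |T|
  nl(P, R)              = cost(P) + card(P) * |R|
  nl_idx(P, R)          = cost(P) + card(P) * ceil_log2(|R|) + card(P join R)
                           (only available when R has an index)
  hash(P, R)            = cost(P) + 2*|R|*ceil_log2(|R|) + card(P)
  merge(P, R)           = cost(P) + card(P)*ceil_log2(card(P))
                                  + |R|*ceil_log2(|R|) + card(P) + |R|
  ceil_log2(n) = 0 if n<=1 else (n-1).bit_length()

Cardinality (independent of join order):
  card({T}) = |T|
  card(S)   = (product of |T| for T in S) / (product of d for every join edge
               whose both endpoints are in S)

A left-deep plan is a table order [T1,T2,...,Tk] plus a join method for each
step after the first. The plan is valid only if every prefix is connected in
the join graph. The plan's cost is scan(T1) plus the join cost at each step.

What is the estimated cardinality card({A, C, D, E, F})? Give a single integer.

Tables in S: A(200), C(40), D(200), E(500), F(300)
Edges inside S: E-D(d=2), D-C(d=5), C-F(d=20), F-A(d=6)
numerator = 200 * 40 * 200 * 500 * 300 = 240000000000
denominator = 2 * 5 * 20 * 6 = 1200
card(S) = 240000000000 / 1200 = 200000000

200000000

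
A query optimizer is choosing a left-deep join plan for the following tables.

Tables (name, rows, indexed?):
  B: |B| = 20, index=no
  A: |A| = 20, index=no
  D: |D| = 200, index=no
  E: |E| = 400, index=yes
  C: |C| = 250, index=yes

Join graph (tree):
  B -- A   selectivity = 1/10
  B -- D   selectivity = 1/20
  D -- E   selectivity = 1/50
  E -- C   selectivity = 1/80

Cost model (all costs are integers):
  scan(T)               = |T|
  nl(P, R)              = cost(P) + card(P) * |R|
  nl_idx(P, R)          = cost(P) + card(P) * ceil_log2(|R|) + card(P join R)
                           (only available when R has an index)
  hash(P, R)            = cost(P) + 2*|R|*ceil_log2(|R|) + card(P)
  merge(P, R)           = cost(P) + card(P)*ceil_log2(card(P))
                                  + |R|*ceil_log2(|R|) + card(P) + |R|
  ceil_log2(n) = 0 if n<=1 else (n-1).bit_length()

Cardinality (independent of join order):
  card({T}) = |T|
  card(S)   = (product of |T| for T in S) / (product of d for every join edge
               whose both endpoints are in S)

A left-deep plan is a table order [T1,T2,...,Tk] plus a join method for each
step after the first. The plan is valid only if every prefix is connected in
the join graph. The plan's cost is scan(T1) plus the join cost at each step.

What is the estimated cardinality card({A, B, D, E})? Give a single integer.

Tables in S: A(20), B(20), D(200), E(400)
Edges inside S: B-A(d=10), B-D(d=20), D-E(d=50)
numerator = 20 * 20 * 200 * 400 = 32000000
denominator = 10 * 20 * 50 = 10000
card(S) = 32000000 / 10000 = 3200

3200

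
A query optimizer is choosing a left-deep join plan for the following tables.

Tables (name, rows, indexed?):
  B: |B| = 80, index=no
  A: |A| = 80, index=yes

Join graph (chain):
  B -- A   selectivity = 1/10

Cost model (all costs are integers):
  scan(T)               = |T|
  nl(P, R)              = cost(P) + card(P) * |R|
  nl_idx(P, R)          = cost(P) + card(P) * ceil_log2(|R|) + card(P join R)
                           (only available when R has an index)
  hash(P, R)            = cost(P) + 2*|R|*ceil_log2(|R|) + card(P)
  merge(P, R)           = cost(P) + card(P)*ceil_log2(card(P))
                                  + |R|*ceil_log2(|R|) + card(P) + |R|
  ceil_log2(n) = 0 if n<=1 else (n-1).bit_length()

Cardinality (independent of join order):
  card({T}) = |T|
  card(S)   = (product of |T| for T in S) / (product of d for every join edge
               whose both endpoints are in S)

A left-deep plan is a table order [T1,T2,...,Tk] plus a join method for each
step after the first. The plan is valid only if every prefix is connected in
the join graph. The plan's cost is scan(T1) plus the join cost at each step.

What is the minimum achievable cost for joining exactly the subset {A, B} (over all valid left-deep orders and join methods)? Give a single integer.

1280

Selinger DP over subsets of {A,B}:
  {B}: scan cost=80, card=80
  {A}: scan cost=80, card=80
  {AB}: card=640; try (B,hash)→1280, (A,hash)→1280, (A,nl_idx)→1280, (B,merge)→1360, (A,merge)→1360, (B,nl)→6480 …(+1); best=1280 via (B,hash)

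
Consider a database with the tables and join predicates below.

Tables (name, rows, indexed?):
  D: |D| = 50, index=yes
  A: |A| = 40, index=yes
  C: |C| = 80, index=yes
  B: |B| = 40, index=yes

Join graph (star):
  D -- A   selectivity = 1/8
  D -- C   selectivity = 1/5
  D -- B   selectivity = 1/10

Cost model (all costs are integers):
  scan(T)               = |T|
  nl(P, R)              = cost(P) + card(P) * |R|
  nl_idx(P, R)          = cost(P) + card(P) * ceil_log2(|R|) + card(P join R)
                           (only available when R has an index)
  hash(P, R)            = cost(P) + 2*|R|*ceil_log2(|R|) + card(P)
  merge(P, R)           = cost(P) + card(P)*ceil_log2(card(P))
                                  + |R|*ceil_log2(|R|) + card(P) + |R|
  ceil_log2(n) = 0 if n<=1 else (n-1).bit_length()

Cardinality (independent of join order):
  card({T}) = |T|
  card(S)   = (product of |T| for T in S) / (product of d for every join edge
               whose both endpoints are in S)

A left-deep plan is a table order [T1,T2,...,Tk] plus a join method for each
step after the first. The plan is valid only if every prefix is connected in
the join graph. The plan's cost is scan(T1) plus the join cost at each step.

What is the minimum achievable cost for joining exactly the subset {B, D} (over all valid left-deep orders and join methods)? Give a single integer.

Selinger DP over subsets of {B,D}:
  {D}: scan cost=50, card=50
  {B}: scan cost=40, card=40
  {BD}: card=200; try (D,nl_idx)→480, (B,nl_idx)→550, (B,hash)→580, (D,merge)→670, (D,hash)→680, (B,merge)→680 …(+2); best=480 via (D,nl_idx)

480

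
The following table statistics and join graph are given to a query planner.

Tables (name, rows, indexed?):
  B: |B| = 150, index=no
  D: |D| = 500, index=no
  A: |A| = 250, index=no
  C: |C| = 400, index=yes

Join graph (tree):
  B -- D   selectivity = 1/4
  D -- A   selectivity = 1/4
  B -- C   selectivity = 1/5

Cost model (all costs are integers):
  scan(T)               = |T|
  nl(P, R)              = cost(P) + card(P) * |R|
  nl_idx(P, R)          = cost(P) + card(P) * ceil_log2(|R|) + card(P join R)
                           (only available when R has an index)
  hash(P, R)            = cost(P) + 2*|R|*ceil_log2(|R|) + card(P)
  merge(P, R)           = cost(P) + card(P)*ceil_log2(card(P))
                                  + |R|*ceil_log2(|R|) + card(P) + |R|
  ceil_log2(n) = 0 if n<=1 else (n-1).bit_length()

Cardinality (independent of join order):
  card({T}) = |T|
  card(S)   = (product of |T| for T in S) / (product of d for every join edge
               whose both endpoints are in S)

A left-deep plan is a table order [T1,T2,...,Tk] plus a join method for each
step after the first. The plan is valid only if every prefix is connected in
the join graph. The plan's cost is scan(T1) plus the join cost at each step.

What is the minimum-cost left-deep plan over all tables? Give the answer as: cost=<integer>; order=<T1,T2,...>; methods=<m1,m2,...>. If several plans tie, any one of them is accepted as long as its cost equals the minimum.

Selinger DP (subsets sized 1..n):
  {B}: scan cost=150, card=150
  {D}: scan cost=500, card=500
  {A}: scan cost=250, card=250
  {C}: scan cost=400, card=400
  {BD}: card=18750; try (B,hash)→3400, (D,merge)→6500, (B,merge)→6850, (D,hash)→9300, (D,nl)→75150, (B,nl)→75500; best=3400 via (B,hash)
  {BC}: card=12000; try (B,hash)→3200, (C,merge)→5500, (B,merge)→5750, (C,hash)→7500, (C,nl_idx)→13500, (C,nl)→60150 …(+1); best=3200 via (B,hash)
  {AD}: card=31250; try (A,hash)→5000, (D,merge)→7500, (A,merge)→7750, (D,hash)→9500, (D,nl)→125250, (A,nl)→125500; best=5000 via (A,hash)
  {ABD}: card=1171875; try (A,hash)→26150, (B,hash)→38650, (A,merge)→305650, (B,merge)→506350, (A,nl)→4690900, (B,nl)→4692500; best=26150 via (A,hash)
  {BCD}: card=1500000; try (D,hash)→24200, (C,hash)→29350, (D,merge)→188200, (C,merge)→307400, (C,nl_idx)→1672150, (D,nl)→6003200 …(+1); best=24200 via (D,hash)
  {ABCD}: card=93750000; try (C,hash)→1205225, (A,hash)→1528200, (C,merge)→25811400, (A,merge)→33026450, (C,nl_idx)→104323025, (A,nl)→375024200 …(+1); best=1205225 via (C,hash)

cost=1205225; order=D,B,A,C; methods=hash,hash,hash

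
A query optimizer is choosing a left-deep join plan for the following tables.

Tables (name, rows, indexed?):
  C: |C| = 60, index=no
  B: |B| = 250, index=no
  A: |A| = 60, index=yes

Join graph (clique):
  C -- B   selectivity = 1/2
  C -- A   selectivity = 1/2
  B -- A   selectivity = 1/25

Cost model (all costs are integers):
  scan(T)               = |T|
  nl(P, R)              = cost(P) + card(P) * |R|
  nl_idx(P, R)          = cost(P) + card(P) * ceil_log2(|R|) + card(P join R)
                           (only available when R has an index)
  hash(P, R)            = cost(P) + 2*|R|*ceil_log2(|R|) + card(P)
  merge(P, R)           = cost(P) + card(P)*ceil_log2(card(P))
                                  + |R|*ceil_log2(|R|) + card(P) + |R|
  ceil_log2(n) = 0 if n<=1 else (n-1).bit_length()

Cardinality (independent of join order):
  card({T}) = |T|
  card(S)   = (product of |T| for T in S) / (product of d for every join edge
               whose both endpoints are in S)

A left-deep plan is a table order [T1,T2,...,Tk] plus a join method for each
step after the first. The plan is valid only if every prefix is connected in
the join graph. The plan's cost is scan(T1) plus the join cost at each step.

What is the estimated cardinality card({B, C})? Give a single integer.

7500

Tables in S: B(250), C(60)
Edges inside S: C-B(d=2)
numerator = 250 * 60 = 15000
denominator = 2 = 2
card(S) = 15000 / 2 = 7500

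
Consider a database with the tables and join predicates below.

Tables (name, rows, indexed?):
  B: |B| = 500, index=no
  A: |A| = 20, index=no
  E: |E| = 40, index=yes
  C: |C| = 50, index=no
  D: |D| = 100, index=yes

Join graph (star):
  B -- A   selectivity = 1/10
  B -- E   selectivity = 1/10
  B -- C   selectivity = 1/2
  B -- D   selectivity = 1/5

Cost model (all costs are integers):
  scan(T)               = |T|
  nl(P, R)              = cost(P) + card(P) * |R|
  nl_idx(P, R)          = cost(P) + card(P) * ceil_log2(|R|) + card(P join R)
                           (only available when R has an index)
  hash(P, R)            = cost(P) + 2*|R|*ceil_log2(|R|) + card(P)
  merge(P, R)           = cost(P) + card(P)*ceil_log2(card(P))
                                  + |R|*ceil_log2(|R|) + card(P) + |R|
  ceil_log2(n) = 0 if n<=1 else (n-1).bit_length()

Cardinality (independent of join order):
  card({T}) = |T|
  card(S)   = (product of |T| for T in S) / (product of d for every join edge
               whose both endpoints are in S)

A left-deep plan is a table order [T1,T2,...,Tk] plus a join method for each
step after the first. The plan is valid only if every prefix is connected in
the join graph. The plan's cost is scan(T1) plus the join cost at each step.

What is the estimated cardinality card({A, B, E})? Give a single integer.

4000

Tables in S: A(20), B(500), E(40)
Edges inside S: B-A(d=10), B-E(d=10)
numerator = 20 * 500 * 40 = 400000
denominator = 10 * 10 = 100
card(S) = 400000 / 100 = 4000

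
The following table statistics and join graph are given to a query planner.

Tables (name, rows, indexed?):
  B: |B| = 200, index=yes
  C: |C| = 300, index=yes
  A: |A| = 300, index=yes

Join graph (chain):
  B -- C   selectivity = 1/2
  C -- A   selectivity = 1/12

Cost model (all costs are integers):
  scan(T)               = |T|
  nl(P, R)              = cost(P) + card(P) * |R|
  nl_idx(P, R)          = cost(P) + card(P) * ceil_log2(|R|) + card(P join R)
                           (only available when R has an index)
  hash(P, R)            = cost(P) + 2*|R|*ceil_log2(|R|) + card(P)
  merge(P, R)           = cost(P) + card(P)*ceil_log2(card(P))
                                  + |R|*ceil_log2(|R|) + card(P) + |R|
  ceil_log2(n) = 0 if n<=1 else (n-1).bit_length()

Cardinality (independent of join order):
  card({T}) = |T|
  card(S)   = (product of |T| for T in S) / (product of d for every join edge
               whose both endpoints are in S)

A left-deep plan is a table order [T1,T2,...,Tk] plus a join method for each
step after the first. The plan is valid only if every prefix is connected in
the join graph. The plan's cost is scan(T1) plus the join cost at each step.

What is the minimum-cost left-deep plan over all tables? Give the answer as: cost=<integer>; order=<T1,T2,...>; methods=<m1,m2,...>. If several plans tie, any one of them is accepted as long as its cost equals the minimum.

cost=16700; order=A,C,B; methods=hash,hash

Selinger DP (subsets sized 1..n):
  {B}: scan cost=200, card=200
  {C}: scan cost=300, card=300
  {A}: scan cost=300, card=300
  {BC}: card=30000; try (B,hash)→3800, (C,merge)→5000, (B,merge)→5100, (C,hash)→5800, (C,nl_idx)→32000, (B,nl_idx)→32700 …(+2); best=3800 via (B,hash)
  {AC}: card=7500; try (C,hash)→6000, (A,hash)→6000, (C,merge)→6300, (A,merge)→6300, (C,nl_idx)→10500, (A,nl_idx)→10500 …(+2); best=6000 via (C,hash)
  {ABC}: card=750000; try (B,hash)→16700, (A,hash)→39200, (B,merge)→112800, (A,merge)→486800, (B,nl_idx)→816000, (A,nl_idx)→1023800 …(+2); best=16700 via (B,hash)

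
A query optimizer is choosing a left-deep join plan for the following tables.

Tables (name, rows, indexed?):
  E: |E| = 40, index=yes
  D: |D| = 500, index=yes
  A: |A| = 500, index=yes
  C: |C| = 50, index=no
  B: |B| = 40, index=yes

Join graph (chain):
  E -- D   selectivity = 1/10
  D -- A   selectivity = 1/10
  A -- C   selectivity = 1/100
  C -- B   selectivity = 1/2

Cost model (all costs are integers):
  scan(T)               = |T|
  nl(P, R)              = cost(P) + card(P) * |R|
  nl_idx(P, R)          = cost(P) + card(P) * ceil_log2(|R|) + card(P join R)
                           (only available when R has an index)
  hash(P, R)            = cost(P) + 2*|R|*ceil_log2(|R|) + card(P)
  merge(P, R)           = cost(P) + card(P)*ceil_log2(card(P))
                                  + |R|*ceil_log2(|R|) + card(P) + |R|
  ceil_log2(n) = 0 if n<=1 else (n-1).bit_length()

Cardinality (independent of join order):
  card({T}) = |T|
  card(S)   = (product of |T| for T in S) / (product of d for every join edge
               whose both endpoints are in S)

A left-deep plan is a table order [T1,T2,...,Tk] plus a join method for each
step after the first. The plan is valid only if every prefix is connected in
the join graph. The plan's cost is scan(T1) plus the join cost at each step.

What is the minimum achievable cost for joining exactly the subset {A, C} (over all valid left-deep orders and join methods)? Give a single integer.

750

Selinger DP over subsets of {A,C}:
  {A}: scan cost=500, card=500
  {C}: scan cost=50, card=50
  {AC}: card=250; try (A,nl_idx)→750, (C,hash)→1600, (A,merge)→5400, (C,merge)→5850, (A,hash)→9100, (A,nl)→25050 …(+1); best=750 via (A,nl_idx)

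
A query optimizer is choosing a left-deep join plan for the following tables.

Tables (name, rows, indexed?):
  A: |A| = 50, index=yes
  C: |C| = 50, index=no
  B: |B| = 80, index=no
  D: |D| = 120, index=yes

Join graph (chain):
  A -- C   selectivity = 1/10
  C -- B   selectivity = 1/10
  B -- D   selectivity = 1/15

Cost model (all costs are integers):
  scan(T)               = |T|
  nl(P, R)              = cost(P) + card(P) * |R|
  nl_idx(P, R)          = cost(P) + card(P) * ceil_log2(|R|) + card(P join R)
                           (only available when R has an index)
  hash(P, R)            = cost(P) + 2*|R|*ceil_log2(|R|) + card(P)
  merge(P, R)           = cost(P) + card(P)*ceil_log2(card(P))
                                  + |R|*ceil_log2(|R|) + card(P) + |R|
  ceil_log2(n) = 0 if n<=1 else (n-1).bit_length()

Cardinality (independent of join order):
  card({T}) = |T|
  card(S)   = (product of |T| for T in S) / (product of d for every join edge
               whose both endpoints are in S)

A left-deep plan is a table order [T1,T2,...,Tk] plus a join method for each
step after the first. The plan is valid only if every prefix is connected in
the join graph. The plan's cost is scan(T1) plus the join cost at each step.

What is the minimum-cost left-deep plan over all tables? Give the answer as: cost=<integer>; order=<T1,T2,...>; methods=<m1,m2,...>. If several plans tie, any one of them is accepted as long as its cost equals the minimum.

Selinger DP (subsets sized 1..n):
  {A}: scan cost=50, card=50
  {C}: scan cost=50, card=50
  {B}: scan cost=80, card=80
  {D}: scan cost=120, card=120
  {AC}: card=250; try (A,nl_idx)→600, (C,hash)→700, (A,hash)→700, (C,merge)→750, (A,merge)→750, (C,nl)→2550 …(+1); best=600 via (A,nl_idx)
  {BC}: card=400; try (C,hash)→760, (B,merge)→1040, (C,merge)→1070, (B,hash)→1220, (B,nl)→4050, (C,nl)→4080; best=760 via (C,hash)
  {BD}: card=640; try (D,nl_idx)→1280, (B,hash)→1360, (D,merge)→1680, (B,merge)→1720, (D,hash)→1840, (D,nl)→9680 …(+1); best=1280 via (D,nl_idx)
  {ABC}: card=2000; try (A,hash)→1760, (B,hash)→1970, (B,merge)→3490, (A,merge)→5110, (A,nl_idx)→5160, (B,nl)→20600 …(+1); best=1760 via (A,hash)
  {BCD}: card=3200; try (C,hash)→2520, (D,hash)→2840, (D,merge)→5720, (D,nl_idx)→6760, (C,merge)→8670, (C,nl)→33280 …(+1); best=2520 via (C,hash)
  {ABCD}: card=16000; try (D,hash)→5440, (A,hash)→6320, (D,merge)→26720, (D,nl_idx)→31760, (A,nl_idx)→37720, (A,merge)→44470 …(+2); best=5440 via (D,hash)

cost=5440; order=B,C,A,D; methods=hash,hash,hash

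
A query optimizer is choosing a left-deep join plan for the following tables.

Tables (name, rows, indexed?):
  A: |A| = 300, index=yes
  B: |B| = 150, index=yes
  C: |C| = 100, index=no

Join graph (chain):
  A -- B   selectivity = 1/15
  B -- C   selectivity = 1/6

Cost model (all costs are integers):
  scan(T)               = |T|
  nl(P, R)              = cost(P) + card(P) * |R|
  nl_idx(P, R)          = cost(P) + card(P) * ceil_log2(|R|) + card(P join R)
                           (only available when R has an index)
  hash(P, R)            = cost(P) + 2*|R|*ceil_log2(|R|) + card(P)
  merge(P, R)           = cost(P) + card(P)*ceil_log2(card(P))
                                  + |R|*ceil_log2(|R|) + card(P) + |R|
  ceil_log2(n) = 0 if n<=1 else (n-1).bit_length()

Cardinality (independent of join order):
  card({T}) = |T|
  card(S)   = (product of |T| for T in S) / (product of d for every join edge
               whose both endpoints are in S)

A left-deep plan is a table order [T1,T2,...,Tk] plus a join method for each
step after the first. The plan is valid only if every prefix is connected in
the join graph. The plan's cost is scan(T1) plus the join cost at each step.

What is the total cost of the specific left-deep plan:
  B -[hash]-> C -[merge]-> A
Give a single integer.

37200

step 1: scan B: cost=150, card=150
step 2: join C via hash
    card(P join C) = 150*100/(6) = 2500
    cost = 150 + 2*100*7 + 150 = 1700
step 3: join A via merge
    card(P join A) = 2500*300/(15) = 50000
    cost = 1700 + 2500*12 + 300*9 + 2500 + 300 = 37200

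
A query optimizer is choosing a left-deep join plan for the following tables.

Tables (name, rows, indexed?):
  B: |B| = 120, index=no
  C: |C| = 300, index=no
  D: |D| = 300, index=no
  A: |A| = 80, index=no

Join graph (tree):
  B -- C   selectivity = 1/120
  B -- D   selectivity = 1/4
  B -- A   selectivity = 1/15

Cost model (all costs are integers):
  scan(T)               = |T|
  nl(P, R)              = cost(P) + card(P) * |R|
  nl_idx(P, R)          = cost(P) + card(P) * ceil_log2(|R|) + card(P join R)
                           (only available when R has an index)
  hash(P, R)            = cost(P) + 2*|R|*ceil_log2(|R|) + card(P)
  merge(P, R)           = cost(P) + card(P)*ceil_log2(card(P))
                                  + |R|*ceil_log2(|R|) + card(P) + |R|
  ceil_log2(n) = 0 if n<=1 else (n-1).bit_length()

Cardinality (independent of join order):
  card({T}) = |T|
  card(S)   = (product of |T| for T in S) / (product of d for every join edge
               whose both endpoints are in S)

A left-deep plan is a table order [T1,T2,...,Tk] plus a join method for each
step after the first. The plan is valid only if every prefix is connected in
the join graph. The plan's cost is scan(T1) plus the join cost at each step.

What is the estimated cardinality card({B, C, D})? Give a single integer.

Tables in S: B(120), C(300), D(300)
Edges inside S: B-C(d=120), B-D(d=4)
numerator = 120 * 300 * 300 = 10800000
denominator = 120 * 4 = 480
card(S) = 10800000 / 480 = 22500

22500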